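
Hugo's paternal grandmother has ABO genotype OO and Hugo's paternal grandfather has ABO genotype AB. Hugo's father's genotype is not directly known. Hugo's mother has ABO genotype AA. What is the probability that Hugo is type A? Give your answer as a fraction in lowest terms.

3/4

Hugo's father's ABO genotype from OO × AB: 1/2 AO, 1/2 BO.
Crossing each possibility with the mother AA and summing P(type A): 1/2·1 + 1/2·1/2 = 3/4.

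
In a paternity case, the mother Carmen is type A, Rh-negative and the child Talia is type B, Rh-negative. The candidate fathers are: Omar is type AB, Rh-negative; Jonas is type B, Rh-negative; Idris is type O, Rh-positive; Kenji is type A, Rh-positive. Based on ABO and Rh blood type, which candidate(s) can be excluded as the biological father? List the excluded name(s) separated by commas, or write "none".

Idris, Kenji

A candidate is excluded only if no genotype consistent with his phenotype could produce a type B, Rh-negative child with a type A, Rh-negative mother.
Idris (type O, Rh+): no genotype consistent with that phenotype can produce a type-B Rh- child with a type-A mother.
Kenji (type A, Rh+): no genotype consistent with that phenotype can produce a type-B Rh- child with a type-A mother.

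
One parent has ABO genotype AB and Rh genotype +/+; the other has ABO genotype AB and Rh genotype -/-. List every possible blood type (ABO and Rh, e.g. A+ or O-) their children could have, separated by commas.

Gametes from AB × AB give offspring ABO genotypes AA, AB, BB, i.e. phenotypes A, B, AB.
Rh cross +/+ × -/- → phenotypes Rh+.
Combining independently: A+, B+, AB+.

A+, B+, AB+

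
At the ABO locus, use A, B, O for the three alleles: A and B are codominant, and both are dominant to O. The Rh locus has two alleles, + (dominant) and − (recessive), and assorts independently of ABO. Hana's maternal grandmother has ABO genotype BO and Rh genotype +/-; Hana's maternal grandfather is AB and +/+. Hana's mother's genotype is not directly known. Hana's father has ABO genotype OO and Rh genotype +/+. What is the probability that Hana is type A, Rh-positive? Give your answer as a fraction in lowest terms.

1/4

Hana's mother's ABO genotype from BO × AB: 1/4 AB, 1/4 AO, 1/4 BB, 1/4 BO.
Crossing each possibility with the father OO and summing P(type A): 1/4·1/2 + 1/4·1/2 + 1/4·0 + 1/4·0 = 1/4.
Similarly for Rh via the mother's Rh distribution: P(Rh+) = 1.
Independent loci: 1/4 × 1 = 1/4.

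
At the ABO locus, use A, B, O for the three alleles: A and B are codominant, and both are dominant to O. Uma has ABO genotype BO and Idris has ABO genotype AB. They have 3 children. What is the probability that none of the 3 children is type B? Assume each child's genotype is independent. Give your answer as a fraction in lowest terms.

1/8

ABO cross BO × AB → 1/4 A, 1/2 B, 1/4 AB.
So P(type B) = 1/2 per child.
P(not type B) = 1/2 for one child; (1/2)^3 = 1/8.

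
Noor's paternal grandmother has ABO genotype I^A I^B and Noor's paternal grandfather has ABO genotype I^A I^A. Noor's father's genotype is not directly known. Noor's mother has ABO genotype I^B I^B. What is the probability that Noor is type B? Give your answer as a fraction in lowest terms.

1/4

Noor's father's ABO genotype from I^A I^B × I^A I^A: 1/2 I^A I^A, 1/2 I^A I^B.
Crossing each possibility with the mother I^B I^B and summing P(type B): 1/2·0 + 1/2·1/2 = 1/4.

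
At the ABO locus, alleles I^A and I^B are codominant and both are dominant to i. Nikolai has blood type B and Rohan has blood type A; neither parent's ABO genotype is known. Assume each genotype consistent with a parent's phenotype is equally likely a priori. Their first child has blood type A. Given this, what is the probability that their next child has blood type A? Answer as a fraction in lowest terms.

5/12

Possible genotypes: Nikolai ∈ {I^B I^B, I^B i}; Rohan ∈ {I^A I^A, I^A i}.
Weight each parental genotype pair by prior × P(type-A child):
  I^B i × I^A I^A: posterior weight 2/3; P(next child type A) = 1/2.
  I^B i × I^A i: posterior weight 1/3; P(next child type A) = 1/4.
Weighted sum = 5/12.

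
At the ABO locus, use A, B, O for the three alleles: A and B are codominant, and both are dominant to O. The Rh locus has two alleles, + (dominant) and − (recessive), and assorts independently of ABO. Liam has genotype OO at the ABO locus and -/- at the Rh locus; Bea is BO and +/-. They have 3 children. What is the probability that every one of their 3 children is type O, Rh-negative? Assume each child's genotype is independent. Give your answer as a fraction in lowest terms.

1/64

ABO cross OO × BO → 1/2 O, 1/2 B.
Rh cross -/- × +/- → 1/2 Rh+, 1/2 Rh-; so P(type O, Rh-negative) = 1/2 × 1/2 = 1/4 per child.
All 3 independent: (1/4)^3 = 1/64.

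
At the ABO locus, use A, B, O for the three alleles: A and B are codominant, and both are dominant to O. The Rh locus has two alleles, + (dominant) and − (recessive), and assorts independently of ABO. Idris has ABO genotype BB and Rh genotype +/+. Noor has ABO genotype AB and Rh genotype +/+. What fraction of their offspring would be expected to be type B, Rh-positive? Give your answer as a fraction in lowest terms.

1/2

ABO cross BB × AB → offspring phenotypes: 1/2 B, 1/2 AB.
Rh cross +/+ × +/+ → 1 Rh+.
Independent loci: P(type B, Rh-positive) = 1/2 × 1 = 1/2.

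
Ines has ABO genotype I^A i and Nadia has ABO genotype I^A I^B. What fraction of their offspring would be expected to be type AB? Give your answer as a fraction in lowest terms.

1/4

ABO cross I^A i × I^A I^B → offspring phenotypes: 1/2 A, 1/4 B, 1/4 AB.
So P(type AB) = 1/4.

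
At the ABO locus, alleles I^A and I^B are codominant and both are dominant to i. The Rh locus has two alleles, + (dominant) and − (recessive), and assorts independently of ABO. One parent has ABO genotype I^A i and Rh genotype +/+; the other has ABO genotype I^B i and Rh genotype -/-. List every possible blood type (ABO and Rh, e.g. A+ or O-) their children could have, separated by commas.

Gametes from I^A i × I^B i give offspring ABO genotypes I^A I^B, I^A i, I^B i, i i, i.e. phenotypes O, A, B, AB.
Rh cross +/+ × -/- → phenotypes Rh+.
Combining independently: O+, A+, B+, AB+.

O+, A+, B+, AB+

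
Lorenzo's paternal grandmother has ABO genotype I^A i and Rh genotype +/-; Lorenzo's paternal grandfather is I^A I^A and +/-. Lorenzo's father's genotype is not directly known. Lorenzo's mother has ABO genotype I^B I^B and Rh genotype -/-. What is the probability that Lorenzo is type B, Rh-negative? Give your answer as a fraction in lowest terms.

1/8

Lorenzo's father's ABO genotype from I^A i × I^A I^A: 1/2 I^A I^A, 1/2 I^A i.
Crossing each possibility with the mother I^B I^B and summing P(type B): 1/2·0 + 1/2·1/2 = 1/4.
Similarly for Rh via the father's Rh distribution: P(Rh-) = 1/2.
Independent loci: 1/4 × 1/2 = 1/8.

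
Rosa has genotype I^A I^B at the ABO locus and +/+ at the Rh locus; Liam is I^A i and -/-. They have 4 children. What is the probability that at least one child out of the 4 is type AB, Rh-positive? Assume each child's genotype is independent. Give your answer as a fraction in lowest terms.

ABO cross I^A I^B × I^A i → 1/2 A, 1/4 B, 1/4 AB.
Rh cross +/+ × -/- → 1 Rh+; so P(type AB, Rh-positive) = 1/4 × 1 = 1/4 per child.
P(none) = (3/4)^4 = 81/256; P(at least one) = 1 − 81/256 = 175/256.

175/256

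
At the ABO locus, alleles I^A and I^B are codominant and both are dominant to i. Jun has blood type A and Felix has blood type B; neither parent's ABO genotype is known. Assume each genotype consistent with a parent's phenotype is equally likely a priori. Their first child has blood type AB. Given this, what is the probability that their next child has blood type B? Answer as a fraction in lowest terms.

5/36

Possible genotypes: Jun ∈ {I^A I^A, I^A i}; Felix ∈ {I^B I^B, I^B i}.
Weight each parental genotype pair by prior × P(type-AB child):
  I^A I^A × I^B I^B: posterior weight 4/9; P(next child type B) = 0.
  I^A I^A × I^B i: posterior weight 2/9; P(next child type B) = 0.
  I^A i × I^B I^B: posterior weight 2/9; P(next child type B) = 1/2.
  I^A i × I^B i: posterior weight 1/9; P(next child type B) = 1/4.
Weighted sum = 5/36.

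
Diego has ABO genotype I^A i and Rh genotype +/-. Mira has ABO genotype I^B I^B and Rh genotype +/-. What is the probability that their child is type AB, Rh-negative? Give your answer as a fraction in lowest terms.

1/8

ABO cross I^A i × I^B I^B → offspring phenotypes: 1/2 B, 1/2 AB.
Rh cross +/- × +/- → 3/4 Rh+, 1/4 Rh-.
Independent loci: P(type AB, Rh-negative) = 1/2 × 1/4 = 1/8.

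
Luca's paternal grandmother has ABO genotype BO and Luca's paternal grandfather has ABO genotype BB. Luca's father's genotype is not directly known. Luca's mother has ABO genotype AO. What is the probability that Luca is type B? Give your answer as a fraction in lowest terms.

3/8

Luca's father's ABO genotype from BO × BB: 1/2 BB, 1/2 BO.
Crossing each possibility with the mother AO and summing P(type B): 1/2·1/2 + 1/2·1/4 = 3/8.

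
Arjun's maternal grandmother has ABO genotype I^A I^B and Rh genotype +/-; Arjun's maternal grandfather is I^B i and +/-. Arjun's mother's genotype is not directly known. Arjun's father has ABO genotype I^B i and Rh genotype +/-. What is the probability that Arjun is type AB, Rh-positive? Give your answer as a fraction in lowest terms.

3/32

Arjun's mother's ABO genotype from I^A I^B × I^B i: 1/4 I^A I^B, 1/4 I^A i, 1/4 I^B I^B, 1/4 I^B i.
Crossing each possibility with the father I^B i and summing P(type AB): 1/4·1/4 + 1/4·1/4 + 1/4·0 + 1/4·0 = 1/8.
Similarly for Rh via the mother's Rh distribution: P(Rh+) = 3/4.
Independent loci: 1/8 × 3/4 = 3/32.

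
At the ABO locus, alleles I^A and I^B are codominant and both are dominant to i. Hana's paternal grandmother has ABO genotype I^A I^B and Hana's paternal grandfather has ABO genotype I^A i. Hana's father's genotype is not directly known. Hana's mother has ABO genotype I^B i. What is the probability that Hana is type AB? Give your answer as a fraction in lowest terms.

Hana's father's ABO genotype from I^A I^B × I^A i: 1/4 I^A I^A, 1/4 I^A I^B, 1/4 I^A i, 1/4 I^B i.
Crossing each possibility with the mother I^B i and summing P(type AB): 1/4·1/2 + 1/4·1/4 + 1/4·1/4 + 1/4·0 = 1/4.

1/4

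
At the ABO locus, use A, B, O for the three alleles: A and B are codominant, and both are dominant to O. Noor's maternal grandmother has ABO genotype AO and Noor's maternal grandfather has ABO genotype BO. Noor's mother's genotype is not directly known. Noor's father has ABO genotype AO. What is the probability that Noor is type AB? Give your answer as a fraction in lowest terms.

1/8

Noor's mother's ABO genotype from AO × BO: 1/4 AB, 1/4 AO, 1/4 BO, 1/4 OO.
Crossing each possibility with the father AO and summing P(type AB): 1/4·1/4 + 1/4·0 + 1/4·1/4 + 1/4·0 = 1/8.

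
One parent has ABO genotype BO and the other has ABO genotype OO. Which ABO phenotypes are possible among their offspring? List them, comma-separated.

O, B

Gametes from BO × OO give offspring ABO genotypes BO, OO, i.e. phenotypes O, B.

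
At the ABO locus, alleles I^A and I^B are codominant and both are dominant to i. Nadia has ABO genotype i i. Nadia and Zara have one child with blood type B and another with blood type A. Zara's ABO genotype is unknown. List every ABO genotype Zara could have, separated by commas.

I^A I^B

For each candidate genotype of Zara, check whether crossing it with i i can produce every observed child phenotype.
  I^A I^A → possible child types {A} ✗
  I^A I^B → possible child types {A, B} ✓
  I^A i → possible child types {O, A} ✗
  I^B I^B → possible child types {B} ✗
  I^B i → possible child types {O, B} ✗
  i i → possible child types {O} ✗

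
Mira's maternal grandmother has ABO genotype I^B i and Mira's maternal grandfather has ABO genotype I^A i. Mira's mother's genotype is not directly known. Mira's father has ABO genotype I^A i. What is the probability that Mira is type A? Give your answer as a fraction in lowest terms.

Mira's mother's ABO genotype from I^B i × I^A i: 1/4 I^A I^B, 1/4 I^A i, 1/4 I^B i, 1/4 i i.
Crossing each possibility with the father I^A i and summing P(type A): 1/4·1/2 + 1/4·3/4 + 1/4·1/4 + 1/4·1/2 = 1/2.

1/2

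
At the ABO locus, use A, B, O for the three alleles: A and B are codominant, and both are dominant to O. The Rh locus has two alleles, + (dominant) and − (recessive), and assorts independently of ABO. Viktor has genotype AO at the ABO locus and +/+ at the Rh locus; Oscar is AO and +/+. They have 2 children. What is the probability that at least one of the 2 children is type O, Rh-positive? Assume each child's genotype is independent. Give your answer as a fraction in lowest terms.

7/16

ABO cross AO × AO → 1/4 O, 3/4 A.
Rh cross +/+ × +/+ → 1 Rh+; so P(type O, Rh-positive) = 1/4 × 1 = 1/4 per child.
P(none) = (3/4)^2 = 9/16; P(at least one) = 1 − 9/16 = 7/16.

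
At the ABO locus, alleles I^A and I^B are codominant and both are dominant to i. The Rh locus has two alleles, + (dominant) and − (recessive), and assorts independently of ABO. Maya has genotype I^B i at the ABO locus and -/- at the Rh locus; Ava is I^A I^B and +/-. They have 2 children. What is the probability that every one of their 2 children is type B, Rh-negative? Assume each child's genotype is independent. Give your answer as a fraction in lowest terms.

1/16

ABO cross I^B i × I^A I^B → 1/4 A, 1/2 B, 1/4 AB.
Rh cross -/- × +/- → 1/2 Rh+, 1/2 Rh-; so P(type B, Rh-negative) = 1/2 × 1/2 = 1/4 per child.
All 2 independent: (1/4)^2 = 1/16.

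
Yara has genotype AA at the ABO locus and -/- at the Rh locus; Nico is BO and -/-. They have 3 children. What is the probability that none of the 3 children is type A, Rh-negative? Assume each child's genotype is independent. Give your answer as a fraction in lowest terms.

1/8

ABO cross AA × BO → 1/2 A, 1/2 AB.
Rh cross -/- × -/- → 1 Rh-; so P(type A, Rh-negative) = 1/2 × 1 = 1/2 per child.
P(not type A, Rh-negative) = 1/2 for one child; (1/2)^3 = 1/8.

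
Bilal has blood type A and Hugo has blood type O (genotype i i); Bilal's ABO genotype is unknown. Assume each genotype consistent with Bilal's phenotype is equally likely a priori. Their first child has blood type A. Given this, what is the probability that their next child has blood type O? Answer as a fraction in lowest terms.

1/6

Possible genotypes: Bilal ∈ {I^A I^A, I^A i}; Hugo ∈ {i i}.
Weight each parental genotype pair by prior × P(type-A child):
  I^A I^A × i i: posterior weight 2/3; P(next child type O) = 0.
  I^A i × i i: posterior weight 1/3; P(next child type O) = 1/2.
Weighted sum = 1/6.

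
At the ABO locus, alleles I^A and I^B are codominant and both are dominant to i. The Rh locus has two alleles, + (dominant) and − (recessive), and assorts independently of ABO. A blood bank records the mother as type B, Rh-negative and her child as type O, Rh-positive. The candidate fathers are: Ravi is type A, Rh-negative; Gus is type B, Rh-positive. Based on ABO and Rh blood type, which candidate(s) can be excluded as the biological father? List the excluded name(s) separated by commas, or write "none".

Ravi

A candidate is excluded only if no genotype consistent with his phenotype could produce a type O, Rh-positive child with a type B, Rh-negative mother.
Ravi (type A, Rh-): no genotype consistent with that phenotype can produce a type-O Rh+ child with a type-B mother.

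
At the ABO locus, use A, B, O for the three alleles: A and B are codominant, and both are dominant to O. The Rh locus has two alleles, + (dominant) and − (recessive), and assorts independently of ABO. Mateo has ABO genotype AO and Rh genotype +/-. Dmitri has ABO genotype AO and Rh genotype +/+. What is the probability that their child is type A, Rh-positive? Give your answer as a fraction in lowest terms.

ABO cross AO × AO → offspring phenotypes: 1/4 O, 3/4 A.
Rh cross +/- × +/+ → 1 Rh+.
Independent loci: P(type A, Rh-positive) = 3/4 × 1 = 3/4.

3/4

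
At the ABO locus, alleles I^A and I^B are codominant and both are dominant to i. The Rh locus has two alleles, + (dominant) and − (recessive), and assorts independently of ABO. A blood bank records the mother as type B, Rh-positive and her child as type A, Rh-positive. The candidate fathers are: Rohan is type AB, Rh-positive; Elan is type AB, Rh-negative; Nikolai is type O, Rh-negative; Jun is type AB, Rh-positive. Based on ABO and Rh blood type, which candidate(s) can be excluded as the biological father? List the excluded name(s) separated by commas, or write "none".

Nikolai

A candidate is excluded only if no genotype consistent with his phenotype could produce a type A, Rh-positive child with a type B, Rh-positive mother.
Nikolai (type O, Rh-): no genotype consistent with that phenotype can produce a type-A Rh+ child with a type-B mother.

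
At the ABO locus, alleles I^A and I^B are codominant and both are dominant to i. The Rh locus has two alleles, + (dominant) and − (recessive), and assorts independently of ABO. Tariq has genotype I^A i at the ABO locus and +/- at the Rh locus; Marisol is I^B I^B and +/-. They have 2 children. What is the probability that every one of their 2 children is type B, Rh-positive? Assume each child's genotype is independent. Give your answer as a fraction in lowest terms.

9/64

ABO cross I^A i × I^B I^B → 1/2 B, 1/2 AB.
Rh cross +/- × +/- → 3/4 Rh+, 1/4 Rh-; so P(type B, Rh-positive) = 1/2 × 3/4 = 3/8 per child.
All 2 independent: (3/8)^2 = 9/64.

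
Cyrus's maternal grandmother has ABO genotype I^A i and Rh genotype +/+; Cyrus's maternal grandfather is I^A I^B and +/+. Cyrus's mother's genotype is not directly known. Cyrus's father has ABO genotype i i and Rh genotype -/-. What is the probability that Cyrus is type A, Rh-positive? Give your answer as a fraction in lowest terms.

1/2

Cyrus's mother's ABO genotype from I^A i × I^A I^B: 1/4 I^A I^A, 1/4 I^A I^B, 1/4 I^A i, 1/4 I^B i.
Crossing each possibility with the father i i and summing P(type A): 1/4·1 + 1/4·1/2 + 1/4·1/2 + 1/4·0 = 1/2.
Similarly for Rh via the mother's Rh distribution: P(Rh+) = 1.
Independent loci: 1/2 × 1 = 1/2.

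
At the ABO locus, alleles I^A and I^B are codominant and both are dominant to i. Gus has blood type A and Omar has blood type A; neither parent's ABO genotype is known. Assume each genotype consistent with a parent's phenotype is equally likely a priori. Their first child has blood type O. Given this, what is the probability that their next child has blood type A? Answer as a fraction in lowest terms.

Possible genotypes: Gus ∈ {I^A I^A, I^A i}; Omar ∈ {I^A I^A, I^A i}.
Weight each parental genotype pair by prior × P(type-O child):
  I^A i × I^A i: posterior weight 1; P(next child type A) = 3/4.
Weighted sum = 3/4.

3/4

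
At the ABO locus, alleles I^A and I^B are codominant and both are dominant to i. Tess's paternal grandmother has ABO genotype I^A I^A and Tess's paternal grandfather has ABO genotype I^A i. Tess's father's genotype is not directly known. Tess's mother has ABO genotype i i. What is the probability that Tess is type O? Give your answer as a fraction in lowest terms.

Tess's father's ABO genotype from I^A I^A × I^A i: 1/2 I^A I^A, 1/2 I^A i.
Crossing each possibility with the mother i i and summing P(type O): 1/2·0 + 1/2·1/2 = 1/4.

1/4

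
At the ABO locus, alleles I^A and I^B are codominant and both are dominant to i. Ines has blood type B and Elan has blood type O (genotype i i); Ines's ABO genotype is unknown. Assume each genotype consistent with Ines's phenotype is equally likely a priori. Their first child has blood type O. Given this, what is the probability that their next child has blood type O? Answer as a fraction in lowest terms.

Possible genotypes: Ines ∈ {I^B I^B, I^B i}; Elan ∈ {i i}.
Weight each parental genotype pair by prior × P(type-O child):
  I^B i × i i: posterior weight 1; P(next child type O) = 1/2.
Weighted sum = 1/2.

1/2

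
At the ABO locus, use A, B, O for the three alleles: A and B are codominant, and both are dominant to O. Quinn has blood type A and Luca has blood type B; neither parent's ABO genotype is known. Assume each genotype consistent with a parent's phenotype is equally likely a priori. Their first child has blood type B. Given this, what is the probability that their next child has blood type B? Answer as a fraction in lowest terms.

5/12

Possible genotypes: Quinn ∈ {AA, AO}; Luca ∈ {BB, BO}.
Weight each parental genotype pair by prior × P(type-B child):
  AO × BB: posterior weight 2/3; P(next child type B) = 1/2.
  AO × BO: posterior weight 1/3; P(next child type B) = 1/4.
Weighted sum = 5/12.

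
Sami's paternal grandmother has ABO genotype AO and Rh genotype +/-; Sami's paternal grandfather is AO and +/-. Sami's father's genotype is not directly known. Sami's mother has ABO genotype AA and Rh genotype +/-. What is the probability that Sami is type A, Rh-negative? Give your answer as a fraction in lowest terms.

Sami's father's ABO genotype from AO × AO: 1/4 AA, 1/2 AO, 1/4 OO.
Crossing each possibility with the mother AA and summing P(type A): 1/4·1 + 1/2·1 + 1/4·1 = 1.
Similarly for Rh via the father's Rh distribution: P(Rh-) = 1/4.
Independent loci: 1 × 1/4 = 1/4.

1/4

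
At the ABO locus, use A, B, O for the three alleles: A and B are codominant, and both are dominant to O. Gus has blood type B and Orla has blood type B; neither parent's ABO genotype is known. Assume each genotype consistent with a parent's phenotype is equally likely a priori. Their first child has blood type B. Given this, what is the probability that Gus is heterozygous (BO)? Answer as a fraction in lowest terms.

Possible genotypes: Gus ∈ {BB, BO}; Orla ∈ {BB, BO}.
Weight each parental genotype pair by prior × P(type-B child):
  BB × BB: posterior weight 4/15.
  BB × BO: posterior weight 4/15.
  BO × BB: posterior weight 4/15.
  BO × BO: posterior weight 1/5.
Sum the posterior weight over pairs where Gus is BO: 7/15.

7/15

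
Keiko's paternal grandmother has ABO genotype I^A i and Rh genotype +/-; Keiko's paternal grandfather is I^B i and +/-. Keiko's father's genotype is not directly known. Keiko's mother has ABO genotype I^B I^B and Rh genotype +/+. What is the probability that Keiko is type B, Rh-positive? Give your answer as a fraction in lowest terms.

3/4

Keiko's father's ABO genotype from I^A i × I^B i: 1/4 I^A I^B, 1/4 I^A i, 1/4 I^B i, 1/4 i i.
Crossing each possibility with the mother I^B I^B and summing P(type B): 1/4·1/2 + 1/4·1/2 + 1/4·1 + 1/4·1 = 3/4.
Similarly for Rh via the father's Rh distribution: P(Rh+) = 1.
Independent loci: 3/4 × 1 = 3/4.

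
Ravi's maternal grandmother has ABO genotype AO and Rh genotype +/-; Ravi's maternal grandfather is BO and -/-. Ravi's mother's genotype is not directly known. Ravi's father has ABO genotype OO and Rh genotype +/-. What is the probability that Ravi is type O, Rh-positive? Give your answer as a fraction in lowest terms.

Ravi's mother's ABO genotype from AO × BO: 1/4 AB, 1/4 AO, 1/4 BO, 1/4 OO.
Crossing each possibility with the father OO and summing P(type O): 1/4·0 + 1/4·1/2 + 1/4·1/2 + 1/4·1 = 1/2.
Similarly for Rh via the mother's Rh distribution: P(Rh+) = 5/8.
Independent loci: 1/2 × 5/8 = 5/16.

5/16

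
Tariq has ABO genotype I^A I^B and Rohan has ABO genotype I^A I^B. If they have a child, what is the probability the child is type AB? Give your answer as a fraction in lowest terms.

ABO cross I^A I^B × I^A I^B → offspring phenotypes: 1/4 A, 1/4 B, 1/2 AB.
So P(type AB) = 1/2.

1/2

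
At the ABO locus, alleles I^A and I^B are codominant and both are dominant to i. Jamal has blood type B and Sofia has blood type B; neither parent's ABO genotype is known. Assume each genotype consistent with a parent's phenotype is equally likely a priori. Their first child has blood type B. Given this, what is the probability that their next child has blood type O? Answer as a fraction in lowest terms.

1/20

Possible genotypes: Jamal ∈ {I^B I^B, I^B i}; Sofia ∈ {I^B I^B, I^B i}.
Weight each parental genotype pair by prior × P(type-B child):
  I^B I^B × I^B I^B: posterior weight 4/15; P(next child type O) = 0.
  I^B I^B × I^B i: posterior weight 4/15; P(next child type O) = 0.
  I^B i × I^B I^B: posterior weight 4/15; P(next child type O) = 0.
  I^B i × I^B i: posterior weight 1/5; P(next child type O) = 1/4.
Weighted sum = 1/20.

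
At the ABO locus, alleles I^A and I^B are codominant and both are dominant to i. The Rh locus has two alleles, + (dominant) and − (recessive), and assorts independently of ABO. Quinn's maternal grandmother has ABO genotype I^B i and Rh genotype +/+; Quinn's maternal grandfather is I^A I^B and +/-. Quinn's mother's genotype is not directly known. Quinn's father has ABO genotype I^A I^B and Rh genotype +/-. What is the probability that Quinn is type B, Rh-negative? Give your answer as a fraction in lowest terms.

3/64

Quinn's mother's ABO genotype from I^B i × I^A I^B: 1/4 I^A I^B, 1/4 I^A i, 1/4 I^B I^B, 1/4 I^B i.
Crossing each possibility with the father I^A I^B and summing P(type B): 1/4·1/4 + 1/4·1/4 + 1/4·1/2 + 1/4·1/2 = 3/8.
Similarly for Rh via the mother's Rh distribution: P(Rh-) = 1/8.
Independent loci: 3/8 × 1/8 = 3/64.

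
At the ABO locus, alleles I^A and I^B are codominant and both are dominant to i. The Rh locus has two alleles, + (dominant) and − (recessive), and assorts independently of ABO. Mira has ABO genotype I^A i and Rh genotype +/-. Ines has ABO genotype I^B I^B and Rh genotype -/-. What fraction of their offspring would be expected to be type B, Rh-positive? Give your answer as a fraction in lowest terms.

ABO cross I^A i × I^B I^B → offspring phenotypes: 1/2 B, 1/2 AB.
Rh cross +/- × -/- → 1/2 Rh+, 1/2 Rh-.
Independent loci: P(type B, Rh-positive) = 1/2 × 1/2 = 1/4.

1/4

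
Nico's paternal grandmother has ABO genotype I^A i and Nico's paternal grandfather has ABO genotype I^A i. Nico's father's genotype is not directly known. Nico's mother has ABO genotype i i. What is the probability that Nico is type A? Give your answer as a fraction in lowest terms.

Nico's father's ABO genotype from I^A i × I^A i: 1/4 I^A I^A, 1/2 I^A i, 1/4 i i.
Crossing each possibility with the mother i i and summing P(type A): 1/4·1 + 1/2·1/2 + 1/4·0 = 1/2.

1/2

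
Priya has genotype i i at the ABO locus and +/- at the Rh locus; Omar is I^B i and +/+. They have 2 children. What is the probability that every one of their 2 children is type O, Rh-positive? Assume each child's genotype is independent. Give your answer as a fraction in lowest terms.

ABO cross i i × I^B i → 1/2 O, 1/2 B.
Rh cross +/- × +/+ → 1 Rh+; so P(type O, Rh-positive) = 1/2 × 1 = 1/2 per child.
All 2 independent: (1/2)^2 = 1/4.

1/4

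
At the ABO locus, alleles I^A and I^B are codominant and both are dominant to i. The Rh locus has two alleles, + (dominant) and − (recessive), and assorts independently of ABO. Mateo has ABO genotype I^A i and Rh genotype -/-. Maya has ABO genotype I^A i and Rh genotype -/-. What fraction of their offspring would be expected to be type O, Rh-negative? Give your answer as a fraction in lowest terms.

1/4

ABO cross I^A i × I^A i → offspring phenotypes: 1/4 O, 3/4 A.
Rh cross -/- × -/- → 1 Rh-.
Independent loci: P(type O, Rh-negative) = 1/4 × 1 = 1/4.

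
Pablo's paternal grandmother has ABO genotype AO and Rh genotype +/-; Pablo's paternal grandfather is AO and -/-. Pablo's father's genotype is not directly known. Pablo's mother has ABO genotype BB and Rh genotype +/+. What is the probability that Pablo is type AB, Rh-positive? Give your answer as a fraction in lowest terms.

Pablo's father's ABO genotype from AO × AO: 1/4 AA, 1/2 AO, 1/4 OO.
Crossing each possibility with the mother BB and summing P(type AB): 1/4·1 + 1/2·1/2 + 1/4·0 = 1/2.
Similarly for Rh via the father's Rh distribution: P(Rh+) = 1.
Independent loci: 1/2 × 1 = 1/2.

1/2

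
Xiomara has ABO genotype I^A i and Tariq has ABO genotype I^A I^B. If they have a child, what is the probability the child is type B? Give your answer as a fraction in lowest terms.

ABO cross I^A i × I^A I^B → offspring phenotypes: 1/2 A, 1/4 B, 1/4 AB.
So P(type B) = 1/4.

1/4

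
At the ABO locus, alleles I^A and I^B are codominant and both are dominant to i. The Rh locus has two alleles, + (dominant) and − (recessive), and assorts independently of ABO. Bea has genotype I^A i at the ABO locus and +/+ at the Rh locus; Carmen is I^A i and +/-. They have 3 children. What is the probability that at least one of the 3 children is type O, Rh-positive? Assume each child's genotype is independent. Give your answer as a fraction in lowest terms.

ABO cross I^A i × I^A i → 1/4 O, 3/4 A.
Rh cross +/+ × +/- → 1 Rh+; so P(type O, Rh-positive) = 1/4 × 1 = 1/4 per child.
P(none) = (3/4)^3 = 27/64; P(at least one) = 1 − 27/64 = 37/64.

37/64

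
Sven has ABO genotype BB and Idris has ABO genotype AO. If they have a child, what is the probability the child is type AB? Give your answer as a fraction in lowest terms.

1/2

ABO cross BB × AO → offspring phenotypes: 1/2 B, 1/2 AB.
So P(type AB) = 1/2.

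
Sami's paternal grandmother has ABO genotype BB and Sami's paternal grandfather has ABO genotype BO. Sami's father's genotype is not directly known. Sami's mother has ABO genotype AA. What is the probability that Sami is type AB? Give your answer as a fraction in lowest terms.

3/4

Sami's father's ABO genotype from BB × BO: 1/2 BB, 1/2 BO.
Crossing each possibility with the mother AA and summing P(type AB): 1/2·1 + 1/2·1/2 = 3/4.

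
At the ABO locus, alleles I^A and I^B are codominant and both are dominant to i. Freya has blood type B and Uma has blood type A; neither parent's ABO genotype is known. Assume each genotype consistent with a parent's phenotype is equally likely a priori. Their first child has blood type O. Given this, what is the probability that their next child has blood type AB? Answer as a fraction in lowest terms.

1/4

Possible genotypes: Freya ∈ {I^B I^B, I^B i}; Uma ∈ {I^A I^A, I^A i}.
Weight each parental genotype pair by prior × P(type-O child):
  I^B i × I^A i: posterior weight 1; P(next child type AB) = 1/4.
Weighted sum = 1/4.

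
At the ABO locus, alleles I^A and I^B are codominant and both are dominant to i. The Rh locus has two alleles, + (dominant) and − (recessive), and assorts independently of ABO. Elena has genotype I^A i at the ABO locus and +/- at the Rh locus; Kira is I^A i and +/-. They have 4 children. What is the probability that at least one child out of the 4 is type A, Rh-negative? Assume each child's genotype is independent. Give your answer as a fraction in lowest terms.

36975/65536

ABO cross I^A i × I^A i → 1/4 O, 3/4 A.
Rh cross +/- × +/- → 3/4 Rh+, 1/4 Rh-; so P(type A, Rh-negative) = 3/4 × 1/4 = 3/16 per child.
P(none) = (13/16)^4 = 28561/65536; P(at least one) = 1 − 28561/65536 = 36975/65536.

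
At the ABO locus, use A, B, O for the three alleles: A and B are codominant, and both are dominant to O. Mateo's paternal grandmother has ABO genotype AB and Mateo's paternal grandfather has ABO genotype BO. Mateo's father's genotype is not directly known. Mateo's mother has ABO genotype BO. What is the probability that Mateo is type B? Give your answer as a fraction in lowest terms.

Mateo's father's ABO genotype from AB × BO: 1/4 AB, 1/4 AO, 1/4 BB, 1/4 BO.
Crossing each possibility with the mother BO and summing P(type B): 1/4·1/2 + 1/4·1/4 + 1/4·1 + 1/4·3/4 = 5/8.

5/8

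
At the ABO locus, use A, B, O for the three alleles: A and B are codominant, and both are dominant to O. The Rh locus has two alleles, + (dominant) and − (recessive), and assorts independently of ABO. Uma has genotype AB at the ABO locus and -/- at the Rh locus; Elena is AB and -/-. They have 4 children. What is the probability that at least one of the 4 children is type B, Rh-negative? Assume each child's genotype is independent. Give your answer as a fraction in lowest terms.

175/256

ABO cross AB × AB → 1/4 A, 1/4 B, 1/2 AB.
Rh cross -/- × -/- → 1 Rh-; so P(type B, Rh-negative) = 1/4 × 1 = 1/4 per child.
P(none) = (3/4)^4 = 81/256; P(at least one) = 1 − 81/256 = 175/256.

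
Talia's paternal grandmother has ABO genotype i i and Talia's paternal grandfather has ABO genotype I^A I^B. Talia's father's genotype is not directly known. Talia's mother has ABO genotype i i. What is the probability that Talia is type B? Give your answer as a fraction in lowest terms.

Talia's father's ABO genotype from i i × I^A I^B: 1/2 I^A i, 1/2 I^B i.
Crossing each possibility with the mother i i and summing P(type B): 1/2·0 + 1/2·1/2 = 1/4.

1/4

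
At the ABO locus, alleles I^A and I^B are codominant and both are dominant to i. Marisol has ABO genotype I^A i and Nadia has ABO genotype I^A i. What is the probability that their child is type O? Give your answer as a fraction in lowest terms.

1/4

ABO cross I^A i × I^A i → offspring phenotypes: 1/4 O, 3/4 A.
So P(type O) = 1/4.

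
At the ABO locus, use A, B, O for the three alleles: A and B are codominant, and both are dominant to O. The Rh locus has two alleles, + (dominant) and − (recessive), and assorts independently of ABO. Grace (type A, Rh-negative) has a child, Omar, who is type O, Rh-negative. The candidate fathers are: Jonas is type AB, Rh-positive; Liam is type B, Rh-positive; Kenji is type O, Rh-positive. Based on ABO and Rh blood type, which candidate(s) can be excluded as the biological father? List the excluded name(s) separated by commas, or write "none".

A candidate is excluded only if no genotype consistent with his phenotype could produce a type O, Rh-negative child with a type A, Rh-negative mother.
Jonas (type AB, Rh+): no genotype consistent with that phenotype can produce a type-O Rh- child with a type-A mother.

Jonas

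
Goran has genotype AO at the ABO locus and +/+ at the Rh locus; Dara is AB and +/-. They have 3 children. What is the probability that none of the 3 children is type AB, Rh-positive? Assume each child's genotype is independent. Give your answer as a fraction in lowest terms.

27/64

ABO cross AO × AB → 1/2 A, 1/4 B, 1/4 AB.
Rh cross +/+ × +/- → 1 Rh+; so P(type AB, Rh-positive) = 1/4 × 1 = 1/4 per child.
P(not type AB, Rh-positive) = 3/4 for one child; (3/4)^3 = 27/64.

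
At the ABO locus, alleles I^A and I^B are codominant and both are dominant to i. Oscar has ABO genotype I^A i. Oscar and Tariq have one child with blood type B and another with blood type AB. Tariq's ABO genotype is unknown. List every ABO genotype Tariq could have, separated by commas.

I^A I^B, I^B I^B, I^B i

For each candidate genotype of Tariq, check whether crossing it with I^A i can produce every observed child phenotype.
  I^A I^A → possible child types {A} ✗
  I^A I^B → possible child types {A, B, AB} ✓
  I^A i → possible child types {O, A} ✗
  I^B I^B → possible child types {B, AB} ✓
  I^B i → possible child types {O, A, B, AB} ✓
  i i → possible child types {O, A} ✗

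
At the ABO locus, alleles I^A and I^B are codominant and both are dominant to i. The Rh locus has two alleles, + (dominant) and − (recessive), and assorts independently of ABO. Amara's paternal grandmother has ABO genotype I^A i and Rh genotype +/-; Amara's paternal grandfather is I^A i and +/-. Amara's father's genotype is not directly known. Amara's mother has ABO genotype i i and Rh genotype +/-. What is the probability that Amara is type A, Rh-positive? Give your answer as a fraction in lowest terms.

Amara's father's ABO genotype from I^A i × I^A i: 1/4 I^A I^A, 1/2 I^A i, 1/4 i i.
Crossing each possibility with the mother i i and summing P(type A): 1/4·1 + 1/2·1/2 + 1/4·0 = 1/2.
Similarly for Rh via the father's Rh distribution: P(Rh+) = 3/4.
Independent loci: 1/2 × 3/4 = 3/8.

3/8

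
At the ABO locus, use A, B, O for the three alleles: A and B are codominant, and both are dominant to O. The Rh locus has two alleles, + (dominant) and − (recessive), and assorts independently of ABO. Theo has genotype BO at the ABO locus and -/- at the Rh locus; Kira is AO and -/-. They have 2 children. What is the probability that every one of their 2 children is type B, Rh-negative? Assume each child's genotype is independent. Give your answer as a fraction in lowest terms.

ABO cross BO × AO → 1/4 O, 1/4 A, 1/4 B, 1/4 AB.
Rh cross -/- × -/- → 1 Rh-; so P(type B, Rh-negative) = 1/4 × 1 = 1/4 per child.
All 2 independent: (1/4)^2 = 1/16.

1/16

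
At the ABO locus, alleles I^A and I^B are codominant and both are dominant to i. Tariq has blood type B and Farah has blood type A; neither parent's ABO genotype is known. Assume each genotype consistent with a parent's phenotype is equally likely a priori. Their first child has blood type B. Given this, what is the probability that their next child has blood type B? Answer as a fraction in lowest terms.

Possible genotypes: Tariq ∈ {I^B I^B, I^B i}; Farah ∈ {I^A I^A, I^A i}.
Weight each parental genotype pair by prior × P(type-B child):
  I^B I^B × I^A i: posterior weight 2/3; P(next child type B) = 1/2.
  I^B i × I^A i: posterior weight 1/3; P(next child type B) = 1/4.
Weighted sum = 5/12.

5/12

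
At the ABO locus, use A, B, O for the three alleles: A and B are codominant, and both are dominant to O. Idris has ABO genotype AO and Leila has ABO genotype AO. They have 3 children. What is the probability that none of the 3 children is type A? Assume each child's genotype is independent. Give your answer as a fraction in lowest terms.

1/64

ABO cross AO × AO → 1/4 O, 3/4 A.
So P(type A) = 3/4 per child.
P(not type A) = 1/4 for one child; (1/4)^3 = 1/64.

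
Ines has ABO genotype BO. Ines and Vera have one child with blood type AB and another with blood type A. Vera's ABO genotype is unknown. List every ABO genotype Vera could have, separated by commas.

For each candidate genotype of Vera, check whether crossing it with BO can produce every observed child phenotype.
  AA → possible child types {A, AB} ✓
  AB → possible child types {A, B, AB} ✓
  AO → possible child types {O, A, B, AB} ✓
  BB → possible child types {B} ✗
  BO → possible child types {O, B} ✗
  OO → possible child types {O, B} ✗

AA, AB, AO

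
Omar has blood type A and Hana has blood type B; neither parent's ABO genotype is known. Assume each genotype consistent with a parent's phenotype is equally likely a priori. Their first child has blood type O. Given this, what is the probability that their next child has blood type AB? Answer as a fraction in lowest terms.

1/4

Possible genotypes: Omar ∈ {AA, AO}; Hana ∈ {BB, BO}.
Weight each parental genotype pair by prior × P(type-O child):
  AO × BO: posterior weight 1; P(next child type AB) = 1/4.
Weighted sum = 1/4.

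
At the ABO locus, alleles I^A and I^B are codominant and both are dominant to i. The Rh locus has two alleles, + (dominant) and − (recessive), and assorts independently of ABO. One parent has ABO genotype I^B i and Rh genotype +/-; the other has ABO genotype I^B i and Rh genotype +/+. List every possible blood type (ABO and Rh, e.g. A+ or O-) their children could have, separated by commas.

O+, B+

Gametes from I^B i × I^B i give offspring ABO genotypes I^B I^B, I^B i, i i, i.e. phenotypes O, B.
Rh cross +/- × +/+ → phenotypes Rh+.
Combining independently: O+, B+.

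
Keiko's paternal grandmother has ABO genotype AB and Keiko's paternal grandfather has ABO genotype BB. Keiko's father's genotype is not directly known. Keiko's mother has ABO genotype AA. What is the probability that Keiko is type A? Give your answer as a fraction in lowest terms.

Keiko's father's ABO genotype from AB × BB: 1/2 AB, 1/2 BB.
Crossing each possibility with the mother AA and summing P(type A): 1/2·1/2 + 1/2·0 = 1/4.

1/4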